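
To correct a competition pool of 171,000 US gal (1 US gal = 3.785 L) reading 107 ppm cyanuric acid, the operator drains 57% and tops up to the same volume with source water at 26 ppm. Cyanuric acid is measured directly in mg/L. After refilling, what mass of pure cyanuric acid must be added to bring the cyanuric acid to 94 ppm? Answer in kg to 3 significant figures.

Volume: 171,000 US gal × 3.785 L/gal = 647,235 L.
After draining 57% and refilling: 107 × 0.43 + 26 × 0.57 = 60.83 ppm.
Deficit to target: 94 − 60.83 = 33.17 mg/L.
Mass: 33.17 mg/L × 647,235 L = 21,470 g cyanuric acid.

21.5 kg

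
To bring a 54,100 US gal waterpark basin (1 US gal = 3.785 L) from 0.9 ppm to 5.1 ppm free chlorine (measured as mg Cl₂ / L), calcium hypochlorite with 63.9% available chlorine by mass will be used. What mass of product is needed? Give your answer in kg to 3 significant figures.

Volume: 54,100 US gal × 3.785 L/gal = 204,768 L.
Chlorine deficit: 5.1 − 0.9 = 4.2 ppm = 4.2 mg/L as Cl₂.
Cl₂ equivalent needed: 4.2 mg/L × 204,768 L = 860,000 mg = 860 g.
Product at 63.9% available chlorine: 860 / 0.639 = 1346 g.

1.35 kg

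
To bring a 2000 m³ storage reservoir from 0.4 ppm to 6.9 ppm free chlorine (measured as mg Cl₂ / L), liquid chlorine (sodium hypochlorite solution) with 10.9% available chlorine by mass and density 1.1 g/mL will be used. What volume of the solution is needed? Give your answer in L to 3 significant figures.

108 L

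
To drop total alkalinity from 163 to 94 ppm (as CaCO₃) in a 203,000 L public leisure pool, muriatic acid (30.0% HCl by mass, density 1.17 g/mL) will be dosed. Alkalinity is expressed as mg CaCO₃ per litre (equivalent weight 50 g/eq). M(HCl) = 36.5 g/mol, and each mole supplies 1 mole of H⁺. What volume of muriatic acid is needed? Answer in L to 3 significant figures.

29.1 L

Alkalinity to neutralize: (163 − 94) = 69 mg/L as CaCO₃ × 203,000 L = 14,010 g as CaCO₃.
Equivalents of H⁺ required: 14,010 ÷ 50 g/eq = 280.1 eq = 280.1 mol HCl.
Mass of HCl: 280.1 × 36.5 = 10,230 g.
Mass of 30.0% solution: 10,230 / 0.3 = 34,080 g.
Volume: 34,080 g ÷ 1.17 g/mL = 29,130 mL.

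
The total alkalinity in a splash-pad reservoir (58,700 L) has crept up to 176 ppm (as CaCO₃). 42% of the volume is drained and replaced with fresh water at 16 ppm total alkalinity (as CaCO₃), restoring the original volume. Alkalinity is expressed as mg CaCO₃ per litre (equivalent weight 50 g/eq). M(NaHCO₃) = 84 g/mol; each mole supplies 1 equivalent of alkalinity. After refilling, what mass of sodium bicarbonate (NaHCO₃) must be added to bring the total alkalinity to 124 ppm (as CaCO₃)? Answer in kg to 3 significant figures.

After draining 42% and refilling: 176 × 0.58 + 16 × 0.42 = 108.8 ppm.
Deficit to target: 124 − 108.8 = 15.2 mg/L.
As CaCO₃: 15.2 mg/L × 58,700 L = 892.2 g; ÷ 50 g/eq ÷ 1 = 17.84 mol NaHCO₃.
Mass: 17.84 × 84 = 1499 g.

1.50 kg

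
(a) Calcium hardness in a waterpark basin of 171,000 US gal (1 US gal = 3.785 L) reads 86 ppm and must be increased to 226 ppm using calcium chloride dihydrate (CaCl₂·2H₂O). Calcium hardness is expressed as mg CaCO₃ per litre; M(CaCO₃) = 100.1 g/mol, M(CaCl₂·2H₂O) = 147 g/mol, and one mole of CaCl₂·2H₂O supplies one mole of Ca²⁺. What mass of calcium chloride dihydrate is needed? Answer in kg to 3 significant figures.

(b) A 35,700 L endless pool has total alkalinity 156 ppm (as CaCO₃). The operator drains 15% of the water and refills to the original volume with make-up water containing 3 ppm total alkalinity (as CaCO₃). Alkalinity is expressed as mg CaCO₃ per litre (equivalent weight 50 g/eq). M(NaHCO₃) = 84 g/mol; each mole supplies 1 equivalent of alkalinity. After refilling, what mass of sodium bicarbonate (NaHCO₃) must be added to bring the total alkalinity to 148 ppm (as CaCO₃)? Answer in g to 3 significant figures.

(a) 133 kg; (b) 897 g

(a) Volume: 171,000 US gal × 3.785 L/gal = 647,235 L.
(a) Hardness to add: (226 − 86) = 140 mg/L as CaCO₃ × 647,235 L = 90,610 g as CaCO₃.
(a) Moles of Ca²⁺ (1 mol Ca²⁺ ≡ 1 mol CaCO₃): 90,610 / 100.1 g/mol = 905.2 mol.
(a) Mass of CaCl₂·2H₂O: 905.2 × 147 = 133,100 g.

(b) After draining 15% and refilling: 156 × 0.85 + 3 × 0.15 = 133.05 ppm.
(b) Deficit to target: 148 − 133.05 = 14.95 mg/L.
(b) As CaCO₃: 14.95 mg/L × 35,700 L = 533.7 g; ÷ 50 g/eq ÷ 1 = 10.67 mol NaHCO₃.
(b) Mass: 10.67 × 84 = 896.6 g.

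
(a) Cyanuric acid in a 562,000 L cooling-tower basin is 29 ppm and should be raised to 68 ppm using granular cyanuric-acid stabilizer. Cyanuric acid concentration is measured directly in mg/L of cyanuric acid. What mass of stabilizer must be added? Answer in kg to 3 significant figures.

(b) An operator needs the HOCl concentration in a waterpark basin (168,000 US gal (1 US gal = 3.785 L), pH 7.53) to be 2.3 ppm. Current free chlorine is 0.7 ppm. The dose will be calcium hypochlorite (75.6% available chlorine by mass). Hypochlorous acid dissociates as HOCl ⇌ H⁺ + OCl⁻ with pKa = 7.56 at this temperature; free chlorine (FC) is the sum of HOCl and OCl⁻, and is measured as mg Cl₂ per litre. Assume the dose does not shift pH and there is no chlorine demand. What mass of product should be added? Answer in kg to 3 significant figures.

(a) CYA to add: (68 − 29) = 39 mg/L × 562,000 L = 21,920 g cyanuric acid.

(b) Volume: 168,000 US gal × 3.785 L/gal = 635,880 L.
(b) [OCl⁻]/[HOCl] = 10^(pH − pKa) = 10^(7.53 − 7.56) = 0.9333; fraction as HOCl = 1/(1 + 0.9333) = 0.5173.
(b) Free chlorine required for 2.3 ppm HOCl: 2.3 / 0.5173 = 4.446 ppm.
(b) FC to add: 4.446 − 0.7 = 3.746 mg/L as Cl₂.
(b) Cl₂ equivalent: 3.746 mg/L × 635,880 L = 2382 g.
(b) Product at 75.6% available Cl: 2382 / 0.756 = 3151 g.

(a) 21.9 kg; (b) 3.15 kg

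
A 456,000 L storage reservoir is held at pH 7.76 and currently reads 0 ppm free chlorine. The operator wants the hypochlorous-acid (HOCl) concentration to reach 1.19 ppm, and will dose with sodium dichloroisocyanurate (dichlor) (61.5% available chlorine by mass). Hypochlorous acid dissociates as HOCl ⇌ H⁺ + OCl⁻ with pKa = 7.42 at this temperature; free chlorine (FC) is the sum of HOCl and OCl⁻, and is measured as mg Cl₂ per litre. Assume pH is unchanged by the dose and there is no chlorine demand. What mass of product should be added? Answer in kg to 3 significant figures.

[OCl⁻]/[HOCl] = 10^(pH − pKa) = 10^(7.76 − 7.42) = 2.188; fraction as HOCl = 1/(1 + 2.188) = 0.3137.
Free chlorine required for 1.19 ppm HOCl: 1.19 / 0.3137 = 3.793 ppm.
FC to add: 3.793 − 0 = 3.793 mg/L as Cl₂.
Cl₂ equivalent: 3.793 mg/L × 456,000 L = 1730 g.
Product at 61.5% available Cl: 1730 / 0.615 = 2813 g.

2.81 kg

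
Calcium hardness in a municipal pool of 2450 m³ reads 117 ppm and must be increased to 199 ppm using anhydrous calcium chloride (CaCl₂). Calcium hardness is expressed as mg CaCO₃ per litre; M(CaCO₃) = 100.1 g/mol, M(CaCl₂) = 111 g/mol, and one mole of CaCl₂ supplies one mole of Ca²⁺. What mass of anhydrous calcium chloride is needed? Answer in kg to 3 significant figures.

223 kg

Volume: 2450 m³ = 2,450,000 L.
Hardness to add: (199 − 117) = 82 mg/L as CaCO₃ × 2,450,000 L = 200,900 g as CaCO₃.
Moles of Ca²⁺ (1 mol Ca²⁺ ≡ 1 mol CaCO₃): 200,900 / 100.1 g/mol = 2007 mol.
Mass of CaCl₂: 2007 × 111 = 222,800 g.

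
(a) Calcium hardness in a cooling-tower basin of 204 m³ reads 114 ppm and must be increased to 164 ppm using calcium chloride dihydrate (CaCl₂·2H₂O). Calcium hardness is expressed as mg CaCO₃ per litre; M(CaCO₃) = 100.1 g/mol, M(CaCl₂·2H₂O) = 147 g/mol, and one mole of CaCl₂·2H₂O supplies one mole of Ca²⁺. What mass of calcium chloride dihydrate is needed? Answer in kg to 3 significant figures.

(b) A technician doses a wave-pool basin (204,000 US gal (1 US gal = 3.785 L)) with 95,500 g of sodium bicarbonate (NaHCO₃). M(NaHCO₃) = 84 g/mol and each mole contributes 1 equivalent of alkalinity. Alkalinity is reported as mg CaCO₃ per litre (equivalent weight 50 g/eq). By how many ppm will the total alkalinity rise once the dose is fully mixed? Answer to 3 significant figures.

(a) Volume: 204 m³ = 204,000 L.
(a) Hardness to add: (164 − 114) = 50 mg/L as CaCO₃ × 204,000 L = 10,200 g as CaCO₃.
(a) Moles of Ca²⁺ (1 mol Ca²⁺ ≡ 1 mol CaCO₃): 10,200 / 100.1 g/mol = 101.9 mol.
(a) Mass of CaCl₂·2H₂O: 101.9 × 147 = 14,980 g.

(b) Volume: 204,000 US gal × 3.785 L/gal = 772,140 L.
(b) Moles of NaHCO₃: 95,500 g ÷ 84 g/mol = 1137 mol → 1137 eq of alkalinity.
(b) As CaCO₃: 1137 eq × 50 g/eq = 56,850 g.
(b) Rise: 56,850 g / 772,140 L × 1000 = 73.62 mg/L.

(a) 15.0 kg; (b) 73.6 ppm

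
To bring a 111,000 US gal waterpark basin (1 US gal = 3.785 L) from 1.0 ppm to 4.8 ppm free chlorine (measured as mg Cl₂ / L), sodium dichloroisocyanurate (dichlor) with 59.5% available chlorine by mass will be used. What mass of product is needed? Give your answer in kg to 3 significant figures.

Volume: 111,000 US gal × 3.785 L/gal = 420,135 L.
Chlorine deficit: 4.8 − 1.0 = 3.8 ppm = 3.8 mg/L as Cl₂.
Cl₂ equivalent needed: 3.8 mg/L × 420,135 L = 1,597,000 mg = 1597 g.
Product at 59.5% available chlorine: 1597 / 0.595 = 2683 g.

2.68 kg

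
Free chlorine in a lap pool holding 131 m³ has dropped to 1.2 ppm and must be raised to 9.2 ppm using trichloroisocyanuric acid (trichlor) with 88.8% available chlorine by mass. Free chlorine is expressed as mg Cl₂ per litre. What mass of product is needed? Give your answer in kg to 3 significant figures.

1.18 kg

Volume: 131 m³ = 131,000 L.
Chlorine deficit: 9.2 − 1.2 = 8 ppm = 8 mg/L as Cl₂.
Cl₂ equivalent needed: 8 mg/L × 131,000 L = 1,048,000 mg = 1048 g.
Product at 88.8% available chlorine: 1048 / 0.888 = 1180 g.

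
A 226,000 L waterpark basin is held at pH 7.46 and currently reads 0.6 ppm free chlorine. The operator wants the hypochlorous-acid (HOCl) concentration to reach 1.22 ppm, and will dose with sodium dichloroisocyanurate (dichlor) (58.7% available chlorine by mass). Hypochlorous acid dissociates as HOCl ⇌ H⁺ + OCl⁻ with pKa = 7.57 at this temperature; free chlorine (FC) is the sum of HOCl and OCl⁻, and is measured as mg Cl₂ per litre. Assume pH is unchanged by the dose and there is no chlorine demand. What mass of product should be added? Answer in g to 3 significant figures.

[OCl⁻]/[HOCl] = 10^(pH − pKa) = 10^(7.46 − 7.57) = 0.7762; fraction as HOCl = 1/(1 + 0.7762) = 0.563.
Free chlorine required for 1.22 ppm HOCl: 1.22 / 0.563 = 2.167 ppm.
FC to add: 2.167 − 0.6 = 1.567 mg/L as Cl₂.
Cl₂ equivalent: 1.567 mg/L × 226,000 L = 354.1 g.
Product at 58.7% available Cl: 354.1 / 0.587 = 603.3 g.

603 g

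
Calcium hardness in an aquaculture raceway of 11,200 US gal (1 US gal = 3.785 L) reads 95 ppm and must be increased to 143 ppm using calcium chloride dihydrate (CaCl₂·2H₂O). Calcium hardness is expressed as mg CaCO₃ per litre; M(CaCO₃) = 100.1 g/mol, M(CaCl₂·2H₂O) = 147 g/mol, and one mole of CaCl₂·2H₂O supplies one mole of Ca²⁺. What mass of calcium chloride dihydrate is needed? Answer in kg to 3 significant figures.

2.99 kg

Volume: 11,200 US gal × 3.785 L/gal = 42,392 L.
Hardness to add: (143 − 95) = 48 mg/L as CaCO₃ × 42,392 L = 2035 g as CaCO₃.
Moles of Ca²⁺ (1 mol Ca²⁺ ≡ 1 mol CaCO₃): 2035 / 100.1 g/mol = 20.33 mol.
Mass of CaCl₂·2H₂O: 20.33 × 147 = 2988 g.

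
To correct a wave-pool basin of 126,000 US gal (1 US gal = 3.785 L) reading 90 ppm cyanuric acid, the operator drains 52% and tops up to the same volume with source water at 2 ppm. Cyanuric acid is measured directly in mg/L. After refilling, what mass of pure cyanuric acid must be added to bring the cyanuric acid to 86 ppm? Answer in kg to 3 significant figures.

19.9 kg

Volume: 126,000 US gal × 3.785 L/gal = 476,910 L.
After draining 52% and refilling: 90 × 0.48 + 2 × 0.52 = 44.24 ppm.
Deficit to target: 86 − 44.24 = 41.76 mg/L.
Mass: 41.76 mg/L × 476,910 L = 19,920 g cyanuric acid.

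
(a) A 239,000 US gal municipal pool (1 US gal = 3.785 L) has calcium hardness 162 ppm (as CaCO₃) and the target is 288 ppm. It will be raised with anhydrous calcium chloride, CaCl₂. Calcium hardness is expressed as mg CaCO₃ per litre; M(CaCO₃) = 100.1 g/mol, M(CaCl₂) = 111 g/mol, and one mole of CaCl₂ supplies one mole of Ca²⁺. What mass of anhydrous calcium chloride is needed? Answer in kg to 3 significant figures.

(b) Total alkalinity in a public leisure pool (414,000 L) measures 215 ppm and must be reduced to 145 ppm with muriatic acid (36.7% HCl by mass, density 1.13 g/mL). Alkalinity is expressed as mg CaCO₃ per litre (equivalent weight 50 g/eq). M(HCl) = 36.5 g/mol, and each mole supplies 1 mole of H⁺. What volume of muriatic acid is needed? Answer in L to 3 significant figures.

(a) 126 kg; (b) 51.0 L

(a) Volume: 239,000 US gal × 3.785 L/gal = 904,615 L.
(a) Hardness to add: (288 − 162) = 126 mg/L as CaCO₃ × 904,615 L = 114,000 g as CaCO₃.
(a) Moles of Ca²⁺ (1 mol Ca²⁺ ≡ 1 mol CaCO₃): 114,000 / 100.1 g/mol = 1139 mol.
(a) Mass of CaCl₂: 1139 × 111 = 126,400 g.

(b) Alkalinity to neutralize: (215 − 145) = 70 mg/L as CaCO₃ × 414,000 L = 28,980 g as CaCO₃.
(b) Equivalents of H⁺ required: 28,980 ÷ 50 g/eq = 579.6 eq = 579.6 mol HCl.
(b) Mass of HCl: 579.6 × 36.5 = 21,160 g.
(b) Mass of 36.7% solution: 21,160 / 0.367 = 57,640 g.
(b) Volume: 57,640 g ÷ 1.13 g/mL = 51,010 mL.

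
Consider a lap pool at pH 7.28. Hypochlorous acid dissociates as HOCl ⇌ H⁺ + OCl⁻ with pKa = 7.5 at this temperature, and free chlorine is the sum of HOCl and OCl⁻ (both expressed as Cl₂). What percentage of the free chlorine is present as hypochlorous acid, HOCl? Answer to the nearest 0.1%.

[OCl⁻]/[HOCl] = 10^(pH − pKa) = 10^(7.28 − 7.5) = 10^-0.22 = 0.6026.
Fraction as HOCl = 1 / (1 + 0.6026) = 0.624.

62.4%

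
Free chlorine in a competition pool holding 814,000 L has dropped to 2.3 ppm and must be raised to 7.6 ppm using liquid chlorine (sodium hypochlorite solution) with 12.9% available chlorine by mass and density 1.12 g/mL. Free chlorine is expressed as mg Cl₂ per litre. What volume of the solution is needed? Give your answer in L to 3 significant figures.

Chlorine deficit: 7.6 − 2.3 = 5.3 ppm = 5.3 mg/L as Cl₂.
Cl₂ equivalent needed: 5.3 mg/L × 814,000 L = 4,314,000 mg = 4314 g.
Product at 12.9% available chlorine: 4314 / 0.129 = 33,440 g.
Volume at density 1.12 g/mL: 33,440 g ÷ 1.12 g/mL = 29,860 mL.

29.9 L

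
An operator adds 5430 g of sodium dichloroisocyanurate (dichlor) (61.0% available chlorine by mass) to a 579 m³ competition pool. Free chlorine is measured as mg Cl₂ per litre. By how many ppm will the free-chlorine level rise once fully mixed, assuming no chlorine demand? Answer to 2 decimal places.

5.72 ppm

Volume: 579 m³ = 579,000 L.
Available chlorine delivered: 5430 g × 0.61 = 3312 g as Cl₂.
Concentration rise: 3312 g / 579,000 L = 5.721 mg/L = 5.72 ppm.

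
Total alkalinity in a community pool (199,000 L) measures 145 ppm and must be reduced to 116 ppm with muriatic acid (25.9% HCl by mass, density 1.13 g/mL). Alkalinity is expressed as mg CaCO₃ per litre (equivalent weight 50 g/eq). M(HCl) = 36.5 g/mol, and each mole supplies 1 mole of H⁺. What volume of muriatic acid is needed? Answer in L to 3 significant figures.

14.4 L

Alkalinity to neutralize: (145 − 116) = 29 mg/L as CaCO₃ × 199,000 L = 5771 g as CaCO₃.
Equivalents of H⁺ required: 5771 ÷ 50 g/eq = 115.4 eq = 115.4 mol HCl.
Mass of HCl: 115.4 × 36.5 = 4213 g.
Mass of 25.9% solution: 4213 / 0.259 = 16,270 g.
Volume: 16,270 g ÷ 1.13 g/mL = 14,390 mL.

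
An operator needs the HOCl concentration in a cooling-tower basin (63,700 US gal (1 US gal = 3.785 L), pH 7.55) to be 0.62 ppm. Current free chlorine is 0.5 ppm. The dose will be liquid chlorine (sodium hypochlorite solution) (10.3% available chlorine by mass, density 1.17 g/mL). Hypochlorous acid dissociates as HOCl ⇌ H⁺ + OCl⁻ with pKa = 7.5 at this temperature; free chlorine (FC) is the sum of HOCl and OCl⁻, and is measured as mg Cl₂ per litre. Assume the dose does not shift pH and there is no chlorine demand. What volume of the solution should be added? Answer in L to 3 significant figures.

1.63 L

Volume: 63,700 US gal × 3.785 L/gal = 241,104 L.
[OCl⁻]/[HOCl] = 10^(pH − pKa) = 10^(7.55 − 7.5) = 1.122; fraction as HOCl = 1/(1 + 1.122) = 0.4712.
Free chlorine required for 0.62 ppm HOCl: 0.62 / 0.4712 = 1.316 ppm.
FC to add: 1.316 − 0.5 = 0.8157 mg/L as Cl₂.
Cl₂ equivalent: 0.8157 mg/L × 241,104 L = 196.7 g.
Product at 10.3% available Cl: 196.7 / 0.103 = 1909 g.
Volume: 1909 g ÷ 1.17 g/mL = 1632 mL.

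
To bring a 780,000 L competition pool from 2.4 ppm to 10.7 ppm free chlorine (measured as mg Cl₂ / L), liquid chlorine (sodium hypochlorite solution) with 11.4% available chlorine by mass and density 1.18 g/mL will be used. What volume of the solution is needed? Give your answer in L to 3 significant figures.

Chlorine deficit: 10.7 − 2.4 = 8.3 ppm = 8.3 mg/L as Cl₂.
Cl₂ equivalent needed: 8.3 mg/L × 780,000 L = 6,474,000 mg = 6474 g.
Product at 11.4% available chlorine: 6474 / 0.114 = 56,790 g.
Volume at density 1.18 g/mL: 56,790 g ÷ 1.18 g/mL = 48,130 mL.

48.1 L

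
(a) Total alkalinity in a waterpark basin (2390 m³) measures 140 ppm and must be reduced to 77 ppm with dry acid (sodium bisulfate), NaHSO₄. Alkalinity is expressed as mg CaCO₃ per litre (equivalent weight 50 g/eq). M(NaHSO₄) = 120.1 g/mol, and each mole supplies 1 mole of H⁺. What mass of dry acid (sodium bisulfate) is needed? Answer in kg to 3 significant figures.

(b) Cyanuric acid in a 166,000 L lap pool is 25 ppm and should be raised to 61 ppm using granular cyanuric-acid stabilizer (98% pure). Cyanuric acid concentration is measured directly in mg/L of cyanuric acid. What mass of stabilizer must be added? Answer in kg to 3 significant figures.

(a) Volume: 2390 m³ = 2,390,000 L.
(a) Alkalinity to neutralize: (140 − 77) = 63 mg/L as CaCO₃ × 2,390,000 L = 150,600 g as CaCO₃.
(a) Equivalents of H⁺ required: 150,600 ÷ 50 g/eq = 3011 eq = 3011 mol NaHSO₄.
(a) Mass of NaHSO₄: 3011 × 120.1 = 361,700 g.

(b) CYA to add: (61 − 25) = 36 mg/L × 166,000 L = 5976 g cyanuric acid.
(b) At 98% purity: 5976 / 0.98 = 6098 g product.

(a) 362 kg; (b) 6.10 kg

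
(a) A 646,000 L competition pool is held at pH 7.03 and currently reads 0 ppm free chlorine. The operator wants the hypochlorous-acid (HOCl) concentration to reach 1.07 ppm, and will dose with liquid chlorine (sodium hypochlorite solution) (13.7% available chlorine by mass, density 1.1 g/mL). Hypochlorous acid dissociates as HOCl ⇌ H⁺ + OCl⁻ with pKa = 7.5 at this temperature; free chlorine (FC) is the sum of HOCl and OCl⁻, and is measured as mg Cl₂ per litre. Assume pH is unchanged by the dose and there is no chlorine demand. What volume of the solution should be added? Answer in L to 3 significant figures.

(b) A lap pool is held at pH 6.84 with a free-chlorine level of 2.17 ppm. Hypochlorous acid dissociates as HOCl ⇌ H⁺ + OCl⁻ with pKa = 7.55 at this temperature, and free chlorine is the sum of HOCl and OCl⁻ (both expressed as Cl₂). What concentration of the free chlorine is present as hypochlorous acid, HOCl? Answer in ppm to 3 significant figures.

(a) 6.14 L; (b) 1.82 ppm

(a) [OCl⁻]/[HOCl] = 10^(pH − pKa) = 10^(7.03 − 7.5) = 0.3388; fraction as HOCl = 1/(1 + 0.3388) = 0.7469.
(a) Free chlorine required for 1.07 ppm HOCl: 1.07 / 0.7469 = 1.433 ppm.
(a) FC to add: 1.433 − 0 = 1.433 mg/L as Cl₂.
(a) Cl₂ equivalent: 1.433 mg/L × 646,000 L = 925.4 g.
(a) Product at 13.7% available Cl: 925.4 / 0.137 = 6755 g.
(a) Volume: 6755 g ÷ 1.1 g/mL = 6141 mL.

(b) [OCl⁻]/[HOCl] = 10^(pH − pKa) = 10^(6.84 − 7.55) = 10^-0.71 = 0.195.
(b) Fraction as HOCl = 1 / (1 + 0.195) = 0.8368.
(b) HOCl = 0.8368 × 2.17 ppm = 1.816 ppm.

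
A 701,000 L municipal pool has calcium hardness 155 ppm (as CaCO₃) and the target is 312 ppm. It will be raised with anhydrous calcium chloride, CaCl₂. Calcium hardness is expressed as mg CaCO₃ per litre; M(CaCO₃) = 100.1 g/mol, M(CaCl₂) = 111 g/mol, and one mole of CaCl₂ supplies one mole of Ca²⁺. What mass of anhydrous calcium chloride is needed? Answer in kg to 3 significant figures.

122 kg

Hardness to add: (312 − 155) = 157 mg/L as CaCO₃ × 701,000 L = 110,100 g as CaCO₃.
Moles of Ca²⁺ (1 mol Ca²⁺ ≡ 1 mol CaCO₃): 110,100 / 100.1 g/mol = 1099 mol.
Mass of CaCl₂: 1099 × 111 = 122,000 g.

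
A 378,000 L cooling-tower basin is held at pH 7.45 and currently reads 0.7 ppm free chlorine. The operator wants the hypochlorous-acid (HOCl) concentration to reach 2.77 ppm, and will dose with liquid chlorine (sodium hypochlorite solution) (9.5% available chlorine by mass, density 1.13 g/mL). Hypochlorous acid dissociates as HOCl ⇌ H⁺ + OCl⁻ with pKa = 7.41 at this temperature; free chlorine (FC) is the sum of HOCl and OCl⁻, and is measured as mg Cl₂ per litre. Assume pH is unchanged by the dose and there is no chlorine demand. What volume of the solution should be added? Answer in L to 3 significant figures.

18.0 L

[OCl⁻]/[HOCl] = 10^(pH − pKa) = 10^(7.45 − 7.41) = 1.096; fraction as HOCl = 1/(1 + 1.096) = 0.477.
Free chlorine required for 2.77 ppm HOCl: 2.77 / 0.477 = 5.807 ppm.
FC to add: 5.807 − 0.7 = 5.107 mg/L as Cl₂.
Cl₂ equivalent: 5.107 mg/L × 378,000 L = 1931 g.
Product at 9.5% available Cl: 1931 / 0.095 = 20,320 g.
Volume: 20,320 g ÷ 1.13 g/mL = 17,980 mL.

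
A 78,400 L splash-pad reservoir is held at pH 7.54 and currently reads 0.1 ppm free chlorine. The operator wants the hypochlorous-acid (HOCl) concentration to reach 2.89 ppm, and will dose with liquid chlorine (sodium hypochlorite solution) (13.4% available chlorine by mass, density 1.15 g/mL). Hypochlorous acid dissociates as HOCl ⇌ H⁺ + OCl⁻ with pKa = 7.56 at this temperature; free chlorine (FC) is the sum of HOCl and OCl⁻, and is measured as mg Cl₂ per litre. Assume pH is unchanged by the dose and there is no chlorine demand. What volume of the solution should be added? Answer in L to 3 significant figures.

2.82 L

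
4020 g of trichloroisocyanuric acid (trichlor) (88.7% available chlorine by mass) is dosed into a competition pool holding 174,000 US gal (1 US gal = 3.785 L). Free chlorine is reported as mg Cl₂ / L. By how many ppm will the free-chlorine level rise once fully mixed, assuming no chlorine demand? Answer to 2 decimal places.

5.41 ppm

Volume: 174,000 US gal × 3.785 L/gal = 658,590 L.
Available chlorine delivered: 4020 g × 0.887 = 3566 g as Cl₂.
Concentration rise: 3566 g / 658,590 L = 5.414 mg/L = 5.41 ppm.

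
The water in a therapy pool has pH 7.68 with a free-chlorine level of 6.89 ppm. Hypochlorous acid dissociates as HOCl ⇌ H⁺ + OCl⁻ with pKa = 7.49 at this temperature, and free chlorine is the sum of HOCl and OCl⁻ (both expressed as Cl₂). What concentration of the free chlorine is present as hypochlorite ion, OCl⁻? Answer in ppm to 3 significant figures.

[OCl⁻]/[HOCl] = 10^(pH − pKa) = 10^(7.68 − 7.49) = 10^0.19 = 1.549.
Fraction as HOCl = 1 / (1 + 1.549) = 0.3923.
OCl⁻ = (1 − 0.3923) × 6.89 ppm = 4.187 ppm.

4.19 ppm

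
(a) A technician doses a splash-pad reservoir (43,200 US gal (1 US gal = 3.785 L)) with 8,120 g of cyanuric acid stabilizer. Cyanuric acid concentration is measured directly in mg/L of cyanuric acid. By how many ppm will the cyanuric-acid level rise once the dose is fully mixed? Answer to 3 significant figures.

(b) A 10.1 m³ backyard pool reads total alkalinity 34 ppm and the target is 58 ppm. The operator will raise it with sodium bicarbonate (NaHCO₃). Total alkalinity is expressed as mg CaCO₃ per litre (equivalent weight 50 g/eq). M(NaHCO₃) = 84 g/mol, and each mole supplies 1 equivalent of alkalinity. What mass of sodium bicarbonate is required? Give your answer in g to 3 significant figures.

(a) Volume: 43,200 US gal × 3.785 L/gal = 163,512 L.
(a) Rise: 8,120 g / 163,512 L × 1000 = 49.66 mg/L.

(b) Volume: 10.1 m³ = 10,100 L.
(b) Alkalinity to add: (58 − 34) = 24 mg/L as CaCO₃ × 10,100 L = 242.4 g as CaCO₃.
(b) Equivalents: 242.4 g ÷ 50 g/eq = 4.848 eq.
(b) NaHCO₃ supplies 1 eq per mole → 4.848 mol.
(b) Mass: 4.848 mol × 84 g/mol = 407.2 g.

(a) 49.7 ppm; (b) 407 g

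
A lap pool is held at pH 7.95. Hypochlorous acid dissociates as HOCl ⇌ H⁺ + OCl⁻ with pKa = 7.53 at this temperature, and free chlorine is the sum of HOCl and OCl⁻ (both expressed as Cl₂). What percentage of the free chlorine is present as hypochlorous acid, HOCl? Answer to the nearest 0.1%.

[OCl⁻]/[HOCl] = 10^(pH − pKa) = 10^(7.95 − 7.53) = 10^0.42 = 2.63.
Fraction as HOCl = 1 / (1 + 2.63) = 0.2755.

27.5%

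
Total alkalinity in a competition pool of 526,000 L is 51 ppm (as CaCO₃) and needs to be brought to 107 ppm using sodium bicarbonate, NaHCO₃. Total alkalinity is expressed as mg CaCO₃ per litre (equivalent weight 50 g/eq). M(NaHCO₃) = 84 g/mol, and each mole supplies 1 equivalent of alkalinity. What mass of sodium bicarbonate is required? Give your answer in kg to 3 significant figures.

Alkalinity to add: (107 − 51) = 56 mg/L as CaCO₃ × 526,000 L = 29,460 g as CaCO₃.
Equivalents: 29,460 g ÷ 50 g/eq = 589.1 eq.
NaHCO₃ supplies 1 eq per mole → 589.1 mol.
Mass: 589.1 mol × 84 g/mol = 49,490 g.

49.5 kg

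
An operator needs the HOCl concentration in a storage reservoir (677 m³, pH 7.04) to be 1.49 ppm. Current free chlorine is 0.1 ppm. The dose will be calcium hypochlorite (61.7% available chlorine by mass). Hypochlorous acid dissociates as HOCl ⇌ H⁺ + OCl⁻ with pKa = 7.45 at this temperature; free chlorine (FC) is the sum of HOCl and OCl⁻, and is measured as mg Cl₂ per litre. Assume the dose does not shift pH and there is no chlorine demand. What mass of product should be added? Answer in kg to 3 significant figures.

Volume: 677 m³ = 677,000 L.
[OCl⁻]/[HOCl] = 10^(pH − pKa) = 10^(7.04 − 7.45) = 0.389; fraction as HOCl = 1/(1 + 0.389) = 0.7199.
Free chlorine required for 1.49 ppm HOCl: 1.49 / 0.7199 = 2.07 ppm.
FC to add: 2.07 − 0.1 = 1.97 mg/L as Cl₂.
Cl₂ equivalent: 1.97 mg/L × 677,000 L = 1333 g.
Product at 61.7% available Cl: 1333 / 0.617 = 2161 g.

2.16 kg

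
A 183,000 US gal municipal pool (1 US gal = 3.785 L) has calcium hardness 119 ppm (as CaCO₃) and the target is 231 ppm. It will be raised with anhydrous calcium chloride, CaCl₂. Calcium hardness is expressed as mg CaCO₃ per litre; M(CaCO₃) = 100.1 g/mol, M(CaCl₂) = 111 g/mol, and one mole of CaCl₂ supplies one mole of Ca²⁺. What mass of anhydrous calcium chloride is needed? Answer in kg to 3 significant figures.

86.0 kg

Volume: 183,000 US gal × 3.785 L/gal = 692,655 L.
Hardness to add: (231 − 119) = 112 mg/L as CaCO₃ × 692,655 L = 77,580 g as CaCO₃.
Moles of Ca²⁺ (1 mol Ca²⁺ ≡ 1 mol CaCO₃): 77,580 / 100.1 g/mol = 775 mol.
Mass of CaCl₂: 775 × 111 = 86,020 g.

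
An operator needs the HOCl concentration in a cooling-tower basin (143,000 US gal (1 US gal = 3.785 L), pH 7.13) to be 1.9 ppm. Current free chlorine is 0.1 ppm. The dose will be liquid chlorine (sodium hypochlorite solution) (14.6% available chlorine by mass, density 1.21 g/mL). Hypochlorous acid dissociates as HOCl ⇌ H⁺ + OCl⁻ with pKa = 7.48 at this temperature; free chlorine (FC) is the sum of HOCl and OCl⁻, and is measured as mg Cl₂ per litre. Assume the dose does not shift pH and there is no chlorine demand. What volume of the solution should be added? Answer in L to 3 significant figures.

Volume: 143,000 US gal × 3.785 L/gal = 541,255 L.
[OCl⁻]/[HOCl] = 10^(pH − pKa) = 10^(7.13 − 7.48) = 0.4467; fraction as HOCl = 1/(1 + 0.4467) = 0.6912.
Free chlorine required for 1.9 ppm HOCl: 1.9 / 0.6912 = 2.749 ppm.
FC to add: 2.749 − 0.1 = 2.649 mg/L as Cl₂.
Cl₂ equivalent: 2.649 mg/L × 541,255 L = 1434 g.
Product at 14.6% available Cl: 1434 / 0.146 = 9819 g.
Volume: 9819 g ÷ 1.21 g/mL = 8115 mL.

8.12 L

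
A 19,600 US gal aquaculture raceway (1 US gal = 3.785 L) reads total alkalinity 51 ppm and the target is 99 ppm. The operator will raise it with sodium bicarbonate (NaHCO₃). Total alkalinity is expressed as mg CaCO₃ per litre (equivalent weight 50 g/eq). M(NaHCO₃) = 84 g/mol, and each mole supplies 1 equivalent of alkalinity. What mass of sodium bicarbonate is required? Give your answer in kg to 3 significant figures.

5.98 kg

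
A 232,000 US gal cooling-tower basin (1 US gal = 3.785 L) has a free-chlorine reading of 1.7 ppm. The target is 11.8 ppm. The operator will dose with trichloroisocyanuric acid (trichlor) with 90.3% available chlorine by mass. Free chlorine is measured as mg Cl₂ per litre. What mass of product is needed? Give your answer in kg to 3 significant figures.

Volume: 232,000 US gal × 3.785 L/gal = 878,120 L.
Chlorine deficit: 11.8 − 1.7 = 10.1 ppm = 10.1 mg/L as Cl₂.
Cl₂ equivalent needed: 10.1 mg/L × 878,120 L = 8,869,000 mg = 8869 g.
Product at 90.3% available chlorine: 8869 / 0.903 = 9822 g.

9.82 kg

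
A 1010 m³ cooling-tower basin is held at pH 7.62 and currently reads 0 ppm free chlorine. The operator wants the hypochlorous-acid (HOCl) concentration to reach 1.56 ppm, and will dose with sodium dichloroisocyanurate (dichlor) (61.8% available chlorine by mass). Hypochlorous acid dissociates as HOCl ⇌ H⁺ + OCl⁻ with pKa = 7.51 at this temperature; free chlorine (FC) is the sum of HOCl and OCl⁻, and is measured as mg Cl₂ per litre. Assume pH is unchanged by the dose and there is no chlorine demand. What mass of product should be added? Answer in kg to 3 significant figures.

Volume: 1010 m³ = 1,010,000 L.
[OCl⁻]/[HOCl] = 10^(pH − pKa) = 10^(7.62 − 7.51) = 1.288; fraction as HOCl = 1/(1 + 1.288) = 0.437.
Free chlorine required for 1.56 ppm HOCl: 1.56 / 0.437 = 3.57 ppm.
FC to add: 3.57 − 0 = 3.57 mg/L as Cl₂.
Cl₂ equivalent: 3.57 mg/L × 1,010,000 L = 3605 g.
Product at 61.8% available Cl: 3605 / 0.618 = 5834 g.

5.83 kg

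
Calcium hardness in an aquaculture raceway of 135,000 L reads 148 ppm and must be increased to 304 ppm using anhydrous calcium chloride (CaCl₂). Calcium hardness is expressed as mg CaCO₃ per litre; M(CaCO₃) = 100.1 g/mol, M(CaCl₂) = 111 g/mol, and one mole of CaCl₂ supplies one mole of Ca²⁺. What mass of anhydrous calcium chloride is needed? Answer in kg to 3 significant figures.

Hardness to add: (304 − 148) = 156 mg/L as CaCO₃ × 135,000 L = 21,060 g as CaCO₃.
Moles of Ca²⁺ (1 mol Ca²⁺ ≡ 1 mol CaCO₃): 21,060 / 100.1 g/mol = 210.4 mol.
Mass of CaCl₂: 210.4 × 111 = 23,350 g.

23.4 kg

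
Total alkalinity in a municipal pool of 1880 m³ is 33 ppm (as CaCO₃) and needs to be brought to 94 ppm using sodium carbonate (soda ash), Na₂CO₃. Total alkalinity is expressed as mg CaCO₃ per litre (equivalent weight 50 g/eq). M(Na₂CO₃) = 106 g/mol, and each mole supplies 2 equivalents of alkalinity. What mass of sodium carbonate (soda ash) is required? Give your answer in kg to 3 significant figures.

122 kg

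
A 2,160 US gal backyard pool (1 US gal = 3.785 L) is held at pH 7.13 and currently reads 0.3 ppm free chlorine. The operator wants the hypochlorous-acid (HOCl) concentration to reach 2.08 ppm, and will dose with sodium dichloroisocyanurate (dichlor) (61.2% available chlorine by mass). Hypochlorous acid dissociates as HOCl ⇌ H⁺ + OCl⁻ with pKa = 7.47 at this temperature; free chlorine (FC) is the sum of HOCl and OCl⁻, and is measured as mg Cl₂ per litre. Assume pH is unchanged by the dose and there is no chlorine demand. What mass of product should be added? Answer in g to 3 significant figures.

36.5 g

Volume: 2,160 US gal × 3.785 L/gal = 8,176 L.
[OCl⁻]/[HOCl] = 10^(pH − pKa) = 10^(7.13 − 7.47) = 0.4571; fraction as HOCl = 1/(1 + 0.4571) = 0.6863.
Free chlorine required for 2.08 ppm HOCl: 2.08 / 0.6863 = 3.031 ppm.
FC to add: 3.031 − 0.3 = 2.731 mg/L as Cl₂.
Cl₂ equivalent: 2.731 mg/L × 8,176 L = 22.33 g.
Product at 61.2% available Cl: 22.33 / 0.612 = 36.48 g.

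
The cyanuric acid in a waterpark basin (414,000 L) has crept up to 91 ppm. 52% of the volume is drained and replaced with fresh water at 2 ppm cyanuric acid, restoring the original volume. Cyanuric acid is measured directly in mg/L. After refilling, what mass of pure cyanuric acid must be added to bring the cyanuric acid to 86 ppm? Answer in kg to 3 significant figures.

After draining 52% and refilling: 91 × 0.48 + 2 × 0.52 = 44.72 ppm.
Deficit to target: 86 − 44.72 = 41.28 mg/L.
Mass: 41.28 mg/L × 414,000 L = 17,090 g cyanuric acid.

17.1 kg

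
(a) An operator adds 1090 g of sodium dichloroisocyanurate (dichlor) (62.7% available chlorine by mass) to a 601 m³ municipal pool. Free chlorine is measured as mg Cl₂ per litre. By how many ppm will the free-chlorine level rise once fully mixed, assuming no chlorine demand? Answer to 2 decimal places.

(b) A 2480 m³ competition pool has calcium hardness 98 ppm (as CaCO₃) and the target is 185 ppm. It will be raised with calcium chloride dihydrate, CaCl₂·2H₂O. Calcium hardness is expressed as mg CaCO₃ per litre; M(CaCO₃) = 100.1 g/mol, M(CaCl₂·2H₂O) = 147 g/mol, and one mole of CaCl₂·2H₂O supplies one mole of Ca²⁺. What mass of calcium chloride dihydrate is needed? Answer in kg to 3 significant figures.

(a) Volume: 601 m³ = 601,000 L.
(a) Available chlorine delivered: 1090 g × 0.627 = 683.4 g as Cl₂.
(a) Concentration rise: 683.4 g / 601,000 L = 1.137 mg/L = 1.14 ppm.

(b) Volume: 2480 m³ = 2,480,000 L.
(b) Hardness to add: (185 − 98) = 87 mg/L as CaCO₃ × 2,480,000 L = 215,800 g as CaCO₃.
(b) Moles of Ca²⁺ (1 mol Ca²⁺ ≡ 1 mol CaCO₃): 215,800 / 100.1 g/mol = 2155 mol.
(b) Mass of CaCl₂·2H₂O: 2155 × 147 = 316,900 g.

(a) 1.14 ppm; (b) 317 kg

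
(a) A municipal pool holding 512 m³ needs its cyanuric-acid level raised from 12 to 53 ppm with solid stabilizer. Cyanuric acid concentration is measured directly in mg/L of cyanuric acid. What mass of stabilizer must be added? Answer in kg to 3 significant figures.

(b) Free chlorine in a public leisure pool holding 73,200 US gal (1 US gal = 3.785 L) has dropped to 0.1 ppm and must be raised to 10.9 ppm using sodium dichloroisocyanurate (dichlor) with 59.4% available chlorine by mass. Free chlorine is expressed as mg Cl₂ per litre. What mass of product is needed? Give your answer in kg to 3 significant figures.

(a) Volume: 512 m³ = 512,000 L.
(a) CYA to add: (53 − 12) = 41 mg/L × 512,000 L = 20,990 g cyanuric acid.

(b) Volume: 73,200 US gal × 3.785 L/gal = 277,062 L.
(b) Chlorine deficit: 10.9 − 0.1 = 10.8 ppm = 10.8 mg/L as Cl₂.
(b) Cl₂ equivalent needed: 10.8 mg/L × 277,062 L = 2,992,000 mg = 2992 g.
(b) Product at 59.4% available chlorine: 2992 / 0.594 = 5037 g.

(a) 21.0 kg; (b) 5.04 kg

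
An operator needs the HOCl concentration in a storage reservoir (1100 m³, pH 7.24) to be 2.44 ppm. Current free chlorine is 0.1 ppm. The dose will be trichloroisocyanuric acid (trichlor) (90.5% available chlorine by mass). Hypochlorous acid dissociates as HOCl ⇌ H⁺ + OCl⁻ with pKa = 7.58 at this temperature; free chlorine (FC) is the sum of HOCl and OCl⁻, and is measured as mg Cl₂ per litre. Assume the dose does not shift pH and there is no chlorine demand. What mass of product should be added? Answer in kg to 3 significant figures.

4.20 kg

Volume: 1100 m³ = 1,100,000 L.
[OCl⁻]/[HOCl] = 10^(pH − pKa) = 10^(7.24 − 7.58) = 0.4571; fraction as HOCl = 1/(1 + 0.4571) = 0.6863.
Free chlorine required for 2.44 ppm HOCl: 2.44 / 0.6863 = 3.555 ppm.
FC to add: 3.555 − 0.1 = 3.455 mg/L as Cl₂.
Cl₂ equivalent: 3.455 mg/L × 1,100,000 L = 3801 g.
Product at 90.5% available Cl: 3801 / 0.905 = 4200 g.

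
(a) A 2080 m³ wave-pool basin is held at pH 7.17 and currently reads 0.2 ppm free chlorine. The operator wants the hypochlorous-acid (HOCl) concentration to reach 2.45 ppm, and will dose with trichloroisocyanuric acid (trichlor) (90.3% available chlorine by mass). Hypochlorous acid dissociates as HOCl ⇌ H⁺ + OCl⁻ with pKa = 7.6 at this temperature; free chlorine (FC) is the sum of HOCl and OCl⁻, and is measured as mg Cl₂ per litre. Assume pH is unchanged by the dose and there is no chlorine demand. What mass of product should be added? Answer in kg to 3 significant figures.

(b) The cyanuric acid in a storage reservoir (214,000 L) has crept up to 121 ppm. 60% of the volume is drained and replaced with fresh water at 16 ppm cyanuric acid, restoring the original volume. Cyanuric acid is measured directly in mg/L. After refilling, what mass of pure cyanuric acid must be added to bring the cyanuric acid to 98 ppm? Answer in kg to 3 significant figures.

(a) Volume: 2080 m³ = 2,080,000 L.
(a) [OCl⁻]/[HOCl] = 10^(pH − pKa) = 10^(7.17 − 7.6) = 0.3715; fraction as HOCl = 1/(1 + 0.3715) = 0.7291.
(a) Free chlorine required for 2.45 ppm HOCl: 2.45 / 0.7291 = 3.36 ppm.
(a) FC to add: 3.36 − 0.2 = 3.16 mg/L as Cl₂.
(a) Cl₂ equivalent: 3.16 mg/L × 2,080,000 L = 6573 g.
(a) Product at 90.3% available Cl: 6573 / 0.903 = 7279 g.

(b) After draining 60% and refilling: 121 × 0.40 + 16 × 0.60 = 58 ppm.
(b) Deficit to target: 98 − 58 = 40 mg/L.
(b) Mass: 40 mg/L × 214,000 L = 8560 g cyanuric acid.

(a) 7.28 kg; (b) 8.56 kg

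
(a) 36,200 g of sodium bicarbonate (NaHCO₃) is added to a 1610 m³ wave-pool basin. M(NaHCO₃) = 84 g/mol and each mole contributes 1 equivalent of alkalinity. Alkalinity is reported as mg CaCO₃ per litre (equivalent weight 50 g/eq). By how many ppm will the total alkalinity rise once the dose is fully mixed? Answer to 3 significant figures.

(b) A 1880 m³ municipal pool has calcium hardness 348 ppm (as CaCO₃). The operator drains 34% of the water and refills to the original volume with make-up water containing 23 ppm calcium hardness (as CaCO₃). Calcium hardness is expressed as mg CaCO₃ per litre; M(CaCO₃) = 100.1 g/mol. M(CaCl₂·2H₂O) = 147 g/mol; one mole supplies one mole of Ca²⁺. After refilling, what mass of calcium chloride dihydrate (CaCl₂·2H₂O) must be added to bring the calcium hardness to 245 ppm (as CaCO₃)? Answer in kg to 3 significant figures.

(a) Volume: 1610 m³ = 1,610,000 L.
(a) Moles of NaHCO₃: 36,200 g ÷ 84 g/mol = 431 mol → 431 eq of alkalinity.
(a) As CaCO₃: 431 eq × 50 g/eq = 21,550 g.
(a) Rise: 21,550 g / 1,610,000 L × 1000 = 13.38 mg/L.

(b) Volume: 1880 m³ = 1,880,000 L.
(b) After draining 34% and refilling: 348 × 0.66 + 23 × 0.34 = 237.5 ppm.
(b) Deficit to target: 245 − 237.5 = 7.5 mg/L.
(b) As CaCO₃: 7.5 mg/L × 1,880,000 L = 14,100 g; ÷ 100.1 = 140.9 mol Ca²⁺.
(b) Mass: 140.9 × 147 = 20,710 g.

(a) 13.4 ppm; (b) 20.7 kg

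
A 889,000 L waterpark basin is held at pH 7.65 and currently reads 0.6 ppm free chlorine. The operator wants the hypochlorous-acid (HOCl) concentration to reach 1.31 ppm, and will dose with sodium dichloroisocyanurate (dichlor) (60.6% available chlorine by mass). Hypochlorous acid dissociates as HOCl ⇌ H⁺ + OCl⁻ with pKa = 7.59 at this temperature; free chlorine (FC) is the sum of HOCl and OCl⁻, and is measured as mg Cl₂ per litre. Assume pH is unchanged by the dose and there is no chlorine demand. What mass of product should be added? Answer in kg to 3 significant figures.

3.25 kg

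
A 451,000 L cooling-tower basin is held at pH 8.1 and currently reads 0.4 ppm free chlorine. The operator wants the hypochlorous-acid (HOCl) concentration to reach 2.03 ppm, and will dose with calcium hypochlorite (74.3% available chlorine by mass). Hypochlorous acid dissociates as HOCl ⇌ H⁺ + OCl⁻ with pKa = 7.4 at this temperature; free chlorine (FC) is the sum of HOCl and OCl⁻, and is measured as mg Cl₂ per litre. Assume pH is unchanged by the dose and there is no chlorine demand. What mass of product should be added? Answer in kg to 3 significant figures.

[OCl⁻]/[HOCl] = 10^(pH − pKa) = 10^(8.1 − 7.4) = 5.012; fraction as HOCl = 1/(1 + 5.012) = 0.1663.
Free chlorine required for 2.03 ppm HOCl: 2.03 / 0.1663 = 12.2 ppm.
FC to add: 12.2 − 0.4 = 11.8 mg/L as Cl₂.
Cl₂ equivalent: 11.8 mg/L × 451,000 L = 5324 g.
Product at 74.3% available Cl: 5324 / 0.743 = 7165 g.

7.17 kg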